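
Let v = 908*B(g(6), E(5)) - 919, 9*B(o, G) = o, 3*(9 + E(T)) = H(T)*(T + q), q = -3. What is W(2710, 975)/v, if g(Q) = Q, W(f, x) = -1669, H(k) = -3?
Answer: 5007/941 ≈ 5.3209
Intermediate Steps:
E(T) = -6 - T (E(T) = -9 + (-3*(T - 3))/3 = -9 + (-3*(-3 + T))/3 = -9 + (9 - 3*T)/3 = -9 + (3 - T) = -6 - T)
B(o, G) = o/9
v = -941/3 (v = 908*((1/9)*6) - 919 = 908*(2/3) - 919 = 1816/3 - 919 = -941/3 ≈ -313.67)
W(2710, 975)/v = -1669/(-941/3) = -1669*(-3/941) = 5007/941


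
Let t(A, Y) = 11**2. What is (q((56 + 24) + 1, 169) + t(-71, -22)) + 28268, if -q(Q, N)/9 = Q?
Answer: 27660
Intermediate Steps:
t(A, Y) = 121
q(Q, N) = -9*Q
(q((56 + 24) + 1, 169) + t(-71, -22)) + 28268 = (-9*((56 + 24) + 1) + 121) + 28268 = (-9*(80 + 1) + 121) + 28268 = (-9*81 + 121) + 28268 = (-729 + 121) + 28268 = -608 + 28268 = 27660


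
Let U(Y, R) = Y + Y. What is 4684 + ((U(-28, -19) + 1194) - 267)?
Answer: 5555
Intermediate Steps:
U(Y, R) = 2*Y
4684 + ((U(-28, -19) + 1194) - 267) = 4684 + ((2*(-28) + 1194) - 267) = 4684 + ((-56 + 1194) - 267) = 4684 + (1138 - 267) = 4684 + 871 = 5555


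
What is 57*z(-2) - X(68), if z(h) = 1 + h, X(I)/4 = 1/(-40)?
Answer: -569/10 ≈ -56.900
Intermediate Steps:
X(I) = -⅒ (X(I) = 4/(-40) = 4*(-1/40) = -⅒)
57*z(-2) - X(68) = 57*(1 - 2) - 1*(-⅒) = 57*(-1) + ⅒ = -57 + ⅒ = -569/10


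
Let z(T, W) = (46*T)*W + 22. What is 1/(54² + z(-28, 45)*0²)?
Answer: 1/2916 ≈ 0.00034294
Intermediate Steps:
z(T, W) = 22 + 46*T*W (z(T, W) = 46*T*W + 22 = 22 + 46*T*W)
1/(54² + z(-28, 45)*0²) = 1/(54² + (22 + 46*(-28)*45)*0²) = 1/(2916 + (22 - 57960)*0) = 1/(2916 - 57938*0) = 1/(2916 + 0) = 1/2916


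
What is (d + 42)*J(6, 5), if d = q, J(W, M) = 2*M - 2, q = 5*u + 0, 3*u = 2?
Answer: 1088/3 ≈ 362.67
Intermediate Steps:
u = ⅔ (u = (⅓)*2 = ⅔ ≈ 0.66667)
q = 10/3 (q = 5*(⅔) + 0 = 10/3 + 0 = 10/3 ≈ 3.3333)
J(W, M) = -2 + 2*M
d = 10/3 ≈ 3.3333
(d + 42)*J(6, 5) = (10/3 + 42)*(-2 + 2*5) = 136*(-2 + 10)/3 = (136/3)*8 = 1088/3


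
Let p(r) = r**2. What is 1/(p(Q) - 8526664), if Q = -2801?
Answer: -1/681063 ≈ -1.4683e-6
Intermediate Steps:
1/(p(Q) - 8526664) = 1/((-2801)**2 - 8526664) = 1/(7845601 - 8526664) = 1/(-681063) = -1/681063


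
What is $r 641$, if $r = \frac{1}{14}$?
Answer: $\frac{641}{14} \approx 45.786$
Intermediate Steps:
$r = \frac{1}{14} \approx 0.071429$
$r 641 = \frac{1}{14} \cdot 641 = \frac{641}{14}$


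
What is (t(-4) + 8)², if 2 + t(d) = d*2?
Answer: 4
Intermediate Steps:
t(d) = -2 + 2*d (t(d) = -2 + d*2 = -2 + 2*d)
(t(-4) + 8)² = ((-2 + 2*(-4)) + 8)² = ((-2 - 8) + 8)² = (-10 + 8)² = (-2)² = 4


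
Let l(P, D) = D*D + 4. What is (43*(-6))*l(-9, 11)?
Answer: -32250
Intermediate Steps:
l(P, D) = 4 + D**2 (l(P, D) = D**2 + 4 = 4 + D**2)
(43*(-6))*l(-9, 11) = (43*(-6))*(4 + 11**2) = -258*(4 + 121) = -258*125 = -32250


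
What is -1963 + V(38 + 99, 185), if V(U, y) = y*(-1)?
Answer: -2148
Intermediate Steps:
V(U, y) = -y
-1963 + V(38 + 99, 185) = -1963 - 1*185 = -1963 - 185 = -2148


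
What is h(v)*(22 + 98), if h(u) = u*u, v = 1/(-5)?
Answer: 24/5 ≈ 4.8000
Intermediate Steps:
v = -⅕ ≈ -0.20000
h(u) = u²
h(v)*(22 + 98) = (-⅕)²*(22 + 98) = (1/25)*120 = 24/5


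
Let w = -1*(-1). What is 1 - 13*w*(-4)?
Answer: 53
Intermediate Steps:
w = 1
1 - 13*w*(-4) = 1 - 13*(-4) = 1 + 52 = 53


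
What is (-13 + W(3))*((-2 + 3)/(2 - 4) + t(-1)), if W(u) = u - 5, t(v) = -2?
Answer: 75/2 ≈ 37.500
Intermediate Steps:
W(u) = -5 + u
(-13 + W(3))*((-2 + 3)/(2 - 4) + t(-1)) = (-13 + (-5 + 3))*((-2 + 3)/(2 - 4) - 2) = (-13 - 2)*(1/(-2) - 2) = -15*(1*(-½) - 2) = -15*(-½ - 2) = -15*(-5/2) = 75/2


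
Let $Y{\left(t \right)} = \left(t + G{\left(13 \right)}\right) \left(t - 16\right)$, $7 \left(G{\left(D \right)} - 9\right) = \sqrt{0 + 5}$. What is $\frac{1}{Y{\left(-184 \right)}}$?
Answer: $\frac{343}{12004960} + \frac{7 \sqrt{5}}{300124000} \approx 2.8624 \cdot 10^{-5}$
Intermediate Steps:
$G{\left(D \right)} = 9 + \frac{\sqrt{5}}{7}$ ($G{\left(D \right)} = 9 + \frac{\sqrt{0 + 5}}{7} = 9 + \frac{\sqrt{5}}{7}$)
$Y{\left(t \right)} = \left(-16 + t\right) \left(9 + t + \frac{\sqrt{5}}{7}\right)$ ($Y{\left(t \right)} = \left(t + \left(9 + \frac{\sqrt{5}}{7}\right)\right) \left(t - 16\right) = \left(9 + t + \frac{\sqrt{5}}{7}\right) \left(-16 + t\right) = \left(-16 + t\right) \left(9 + t + \frac{\sqrt{5}}{7}\right)$)
$\frac{1}{Y{\left(-184 \right)}} = \frac{1}{-144 + \left(-184\right)^{2} - -1288 - \frac{16 \sqrt{5}}{7} + \frac{1}{7} \left(-184\right) \sqrt{5}} = \frac{1}{-144 + 33856 + 1288 - \frac{16 \sqrt{5}}{7} - \frac{184 \sqrt{5}}{7}} = \frac{1}{35000 - \frac{200 \sqrt{5}}{7}}$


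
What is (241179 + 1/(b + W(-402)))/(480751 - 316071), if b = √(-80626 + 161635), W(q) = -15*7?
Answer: 5626223747/3841655040 + √9001/3841655040 ≈ 1.4645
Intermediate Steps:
W(q) = -105
b = 3*√9001 (b = √81009 = 3*√9001 ≈ 284.62)
(241179 + 1/(b + W(-402)))/(480751 - 316071) = (241179 + 1/(3*√9001 - 105))/(480751 - 316071) = (241179 + 1/(-105 + 3*√9001))/164680 = (241179 + 1/(-105 + 3*√9001))*(1/164680) = 241179/164680 + 1/(164680*(-105 + 3*√9001))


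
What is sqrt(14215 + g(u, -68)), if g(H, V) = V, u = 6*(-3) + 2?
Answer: sqrt(14147) ≈ 118.94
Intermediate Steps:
u = -16 (u = -18 + 2 = -16)
sqrt(14215 + g(u, -68)) = sqrt(14215 - 68) = sqrt(14147)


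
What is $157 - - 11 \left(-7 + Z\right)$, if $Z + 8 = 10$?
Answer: $102$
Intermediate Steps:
$Z = 2$ ($Z = -8 + 10 = 2$)
$157 - - 11 \left(-7 + Z\right) = 157 - - 11 \left(-7 + 2\right) = 157 - \left(-11\right) \left(-5\right) = 157 - 55 = 102$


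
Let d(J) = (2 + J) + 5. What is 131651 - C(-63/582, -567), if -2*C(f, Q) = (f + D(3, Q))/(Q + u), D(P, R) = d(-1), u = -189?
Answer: 4290769265/32592 ≈ 1.3165e+5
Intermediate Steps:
d(J) = 7 + J
D(P, R) = 6 (D(P, R) = 7 - 1 = 6)
C(f, Q) = -(6 + f)/(2*(-189 + Q)) (C(f, Q) = -(f + 6)/(2*(Q - 189)) = -(6 + f)/(2*(-189 + Q)))
131651 - C(-63/582, -567) = 131651 - (-6 - (-63)/582)/(2*(-189 - 567)) = 131651 - (-6 - (-63)/582)/(2*(-756)) = 131651 - (-1)*(-6 - 1*(-21/194))/(2*756) = 131651 - (-1)*(-6 + 21/194)/(2*756) = 131651 - (-1)*(-1143)/(2*756*194) = 131651 - 1*127/32592 = 131651 - 127/32592 = 4290769265/32592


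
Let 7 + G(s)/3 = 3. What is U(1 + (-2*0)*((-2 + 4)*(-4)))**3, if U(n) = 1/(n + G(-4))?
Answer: -1/1331 ≈ -0.00075131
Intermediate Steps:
G(s) = -12 (G(s) = -21 + 3*3 = -21 + 9 = -12)
U(n) = 1/(-12 + n) (U(n) = 1/(n - 12) = 1/(-12 + n))
U(1 + (-2*0)*((-2 + 4)*(-4)))**3 = (1/(-12 + (1 + (-2*0)*((-2 + 4)*(-4)))))**3 = (1/(-12 + (1 + 0*(2*(-4)))))**3 = (1/(-12 + (1 + 0*(-8))))**3 = (1/(-12 + (1 + 0)))**3 = (1/(-12 + 1))**3 = (1/(-11))**3 = (-1/11)**3 = -1/1331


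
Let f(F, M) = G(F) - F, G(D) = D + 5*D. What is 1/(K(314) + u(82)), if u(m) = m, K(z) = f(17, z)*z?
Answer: 1/26772 ≈ 3.7352e-5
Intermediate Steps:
G(D) = 6*D
f(F, M) = 5*F (f(F, M) = 6*F - F = 5*F)
K(z) = 85*z (K(z) = (5*17)*z = 85*z)
1/(K(314) + u(82)) = 1/(85*314 + 82) = 1/(26690 + 82) = 1/26772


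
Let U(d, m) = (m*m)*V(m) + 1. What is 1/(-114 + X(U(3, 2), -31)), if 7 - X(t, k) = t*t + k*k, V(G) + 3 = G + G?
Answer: -1/1093 ≈ -0.00091491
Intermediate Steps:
V(G) = -3 + 2*G (V(G) = -3 + (G + G) = -3 + 2*G)
U(d, m) = 1 + m²*(-3 + 2*m) (U(d, m) = (m*m)*(-3 + 2*m) + 1 = m²*(-3 + 2*m) + 1 = 1 + m²*(-3 + 2*m))
X(t, k) = 7 - k² - t² (X(t, k) = 7 - (t*t + k*k) = 7 - (t² + k²) = 7 - (k² + t²) = 7 + (-k² - t²) = 7 - k² - t²)
1/(-114 + X(U(3, 2), -31)) = 1/(-114 + (7 - 1*(-31)² - (1 + 2²*(-3 + 2*2))²)) = 1/(-114 + (7 - 1*961 - (1 + 4*(-3 + 4))²)) = 1/(-114 + (7 - 961 - (1 + 4*1)²)) = 1/(-114 + (7 - 961 - (1 + 4)²)) = 1/(-114 + (7 - 961 - 1*5²)) = 1/(-114 + (7 - 961 - 1*25)) = 1/(-114 + (7 - 961 - 25)) = 1/(-114 - 979) = 1/(-1093) = -1/1093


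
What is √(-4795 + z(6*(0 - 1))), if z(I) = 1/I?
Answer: I*√172626/6 ≈ 69.247*I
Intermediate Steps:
√(-4795 + z(6*(0 - 1))) = √(-4795 + 1/(6*(0 - 1))) = √(-4795 + 1/(6*(-1))) = √(-4795 + 1/(-6)) = √(-4795 - ⅙) = √(-28771/6) = I*√172626/6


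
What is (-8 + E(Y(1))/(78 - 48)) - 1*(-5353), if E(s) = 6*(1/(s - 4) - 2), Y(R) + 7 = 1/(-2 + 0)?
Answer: 614627/115 ≈ 5344.6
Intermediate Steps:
Y(R) = -15/2 (Y(R) = -7 + 1/(-2 + 0) = -7 + 1/(-2) = -7 - ½ = -15/2)
E(s) = -12 + 6/(-4 + s) (E(s) = 6*(1/(-4 + s) - 2) = 6*(-2 + 1/(-4 + s)) = -12 + 6/(-4 + s))
(-8 + E(Y(1))/(78 - 48)) - 1*(-5353) = (-8 + (6*(9 - 2*(-15/2))/(-4 - 15/2))/(78 - 48)) - 1*(-5353) = (-8 + (6*(9 + 15)/(-23/2))/30) + 5353 = (-8 + (6*(-2/23)*24)/30) + 5353 = (-8 + (1/30)*(-288/23)) + 5353 = (-8 - 48/115) + 5353 = -968/115 + 5353 = 614627/115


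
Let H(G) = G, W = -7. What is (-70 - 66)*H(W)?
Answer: 952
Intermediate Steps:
(-70 - 66)*H(W) = (-70 - 66)*(-7) = -136*(-7) = 952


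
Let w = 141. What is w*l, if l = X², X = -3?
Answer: 1269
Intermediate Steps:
l = 9 (l = (-3)² = 9)
w*l = 141*9 = 1269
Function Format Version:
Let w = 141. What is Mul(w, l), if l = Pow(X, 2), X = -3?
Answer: 1269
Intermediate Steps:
l = 9 (l = Pow(-3, 2) = 9)
Mul(w, l) = Mul(141, 9) = 1269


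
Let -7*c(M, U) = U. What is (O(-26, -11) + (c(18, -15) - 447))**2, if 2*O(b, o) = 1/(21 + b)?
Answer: 970135609/4900 ≈ 1.9799e+5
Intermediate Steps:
c(M, U) = -U/7
O(b, o) = 1/(2*(21 + b))
(O(-26, -11) + (c(18, -15) - 447))**2 = (1/(2*(21 - 26)) + (-1/7*(-15) - 447))**2 = ((1/2)/(-5) + (15/7 - 447))**2 = ((1/2)*(-1/5) - 3114/7)**2 = (-1/10 - 3114/7)**2 = (-31147/70)**2 = 970135609/4900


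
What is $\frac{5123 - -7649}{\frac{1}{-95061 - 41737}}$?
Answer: $-1747184056$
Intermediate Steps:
$\frac{5123 - -7649}{\frac{1}{-95061 - 41737}} = \frac{5123 + 7649}{\frac{1}{-136798}} = \frac{12772}{- \frac{1}{136798}} = 12772 \left(-136798\right) = -1747184056$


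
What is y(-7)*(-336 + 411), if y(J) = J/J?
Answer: 75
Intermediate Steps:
y(J) = 1
y(-7)*(-336 + 411) = 1*(-336 + 411) = 1*75 = 75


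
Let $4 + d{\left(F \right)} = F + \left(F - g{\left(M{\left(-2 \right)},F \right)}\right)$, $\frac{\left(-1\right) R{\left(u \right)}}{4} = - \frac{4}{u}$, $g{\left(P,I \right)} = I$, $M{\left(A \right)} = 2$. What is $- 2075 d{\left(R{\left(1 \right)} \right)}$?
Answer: $-24900$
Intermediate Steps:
$R{\left(u \right)} = \frac{16}{u}$ ($R{\left(u \right)} = - 4 \left(- \frac{4}{u}\right) = \frac{16}{u}$)
$d{\left(F \right)} = -4 + F$ ($d{\left(F \right)} = -4 + \left(F + \left(F - F\right)\right) = -4 + \left(F + 0\right) = -4 + F$)
$- 2075 d{\left(R{\left(1 \right)} \right)} = - 2075 \left(-4 + \frac{16}{1}\right) = - 2075 \left(-4 + 16 \cdot 1\right) = - 2075 \left(-4 + 16\right) = \left(-2075\right) 12 = -24900$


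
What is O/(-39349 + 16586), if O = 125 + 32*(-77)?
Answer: 2339/22763 ≈ 0.10275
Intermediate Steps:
O = -2339 (O = 125 - 2464 = -2339)
O/(-39349 + 16586) = -2339/(-39349 + 16586) = -2339/(-22763) = -2339*(-1/22763) = 2339/22763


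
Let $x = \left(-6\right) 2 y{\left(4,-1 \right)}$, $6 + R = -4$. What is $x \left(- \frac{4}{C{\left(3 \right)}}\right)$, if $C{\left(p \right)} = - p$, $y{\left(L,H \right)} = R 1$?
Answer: $160$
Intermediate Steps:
$R = -10$ ($R = -6 - 4 = -10$)
$y{\left(L,H \right)} = -10$ ($y{\left(L,H \right)} = \left(-10\right) 1 = -10$)
$x = 120$ ($x = \left(-6\right) 2 \left(-10\right) = \left(-12\right) \left(-10\right) = 120$)
$x \left(- \frac{4}{C{\left(3 \right)}}\right) = 120 \left(- \frac{4}{\left(-1\right) 3}\right) = 120 \left(- \frac{4}{-3}\right) = 120 \left(\left(-4\right) \left(- \frac{1}{3}\right)\right) = 120 \cdot \frac{4}{3} = 160$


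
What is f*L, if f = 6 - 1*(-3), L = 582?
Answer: 5238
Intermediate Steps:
f = 9 (f = 6 + 3 = 9)
f*L = 9*582 = 5238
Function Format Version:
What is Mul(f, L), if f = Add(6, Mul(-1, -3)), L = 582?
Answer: 5238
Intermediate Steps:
f = 9 (f = Add(6, 3) = 9)
Mul(f, L) = Mul(9, 582) = 5238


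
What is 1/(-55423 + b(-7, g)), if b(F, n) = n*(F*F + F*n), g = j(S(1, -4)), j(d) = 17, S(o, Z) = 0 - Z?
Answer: -1/56613 ≈ -1.7664e-5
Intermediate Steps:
S(o, Z) = -Z
g = 17
b(F, n) = n*(F**2 + F*n)
1/(-55423 + b(-7, g)) = 1/(-55423 - 7*17*(-7 + 17)) = 1/(-55423 - 7*17*10) = 1/(-55423 - 1190) = 1/(-56613) = -1/56613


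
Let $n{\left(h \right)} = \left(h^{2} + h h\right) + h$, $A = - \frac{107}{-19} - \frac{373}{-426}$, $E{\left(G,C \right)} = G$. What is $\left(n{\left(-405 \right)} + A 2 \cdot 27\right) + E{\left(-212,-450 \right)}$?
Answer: $\frac{442181138}{1349} \approx 3.2778 \cdot 10^{5}$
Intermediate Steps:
$A = \frac{52669}{8094}$ ($A = \left(-107\right) \left(- \frac{1}{19}\right) - - \frac{373}{426} = \frac{107}{19} + \frac{373}{426} = \frac{52669}{8094} \approx 6.5072$)
$n{\left(h \right)} = h + 2 h^{2}$ ($n{\left(h \right)} = \left(h^{2} + h^{2}\right) + h = 2 h^{2} + h = h + 2 h^{2}$)
$\left(n{\left(-405 \right)} + A 2 \cdot 27\right) + E{\left(-212,-450 \right)} = \left(- 405 \left(1 + 2 \left(-405\right)\right) + \frac{52669 \cdot 2 \cdot 27}{8094}\right) - 212 = \left(- 405 \left(1 - 810\right) + \frac{52669}{8094} \cdot 54\right) - 212 = \left(\left(-405\right) \left(-809\right) + \frac{474021}{1349}\right) - 212 = \left(327645 + \frac{474021}{1349}\right) - 212 = \frac{442467126}{1349} - 212 = \frac{442181138}{1349}$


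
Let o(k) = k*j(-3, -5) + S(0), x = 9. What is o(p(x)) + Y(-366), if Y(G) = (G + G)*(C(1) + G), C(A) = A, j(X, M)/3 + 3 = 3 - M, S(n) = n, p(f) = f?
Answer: 267315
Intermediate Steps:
j(X, M) = -3*M (j(X, M) = -9 + 3*(3 - M) = -9 + (9 - 3*M) = -3*M)
Y(G) = 2*G*(1 + G) (Y(G) = (G + G)*(1 + G) = (2*G)*(1 + G) = 2*G*(1 + G))
o(k) = 15*k (o(k) = k*(-3*(-5)) + 0 = k*15 + 0 = 15*k + 0 = 15*k)
o(p(x)) + Y(-366) = 15*9 + 2*(-366)*(1 - 366) = 135 + 2*(-366)*(-365) = 135 + 267180 = 267315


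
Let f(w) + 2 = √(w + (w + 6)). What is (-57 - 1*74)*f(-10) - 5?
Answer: 257 - 131*I*√14 ≈ 257.0 - 490.16*I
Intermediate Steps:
f(w) = -2 + √(6 + 2*w) (f(w) = -2 + √(w + (w + 6)) = -2 + √(w + (6 + w)) = -2 + √(6 + 2*w))
(-57 - 1*74)*f(-10) - 5 = (-57 - 1*74)*(-2 + √(6 + 2*(-10))) - 5 = (-57 - 74)*(-2 + √(6 - 20)) - 5 = -131*(-2 + √(-14)) - 5 = -131*(-2 + I*√14) - 5 = (262 - 131*I*√14) - 5 = 257 - 131*I*√14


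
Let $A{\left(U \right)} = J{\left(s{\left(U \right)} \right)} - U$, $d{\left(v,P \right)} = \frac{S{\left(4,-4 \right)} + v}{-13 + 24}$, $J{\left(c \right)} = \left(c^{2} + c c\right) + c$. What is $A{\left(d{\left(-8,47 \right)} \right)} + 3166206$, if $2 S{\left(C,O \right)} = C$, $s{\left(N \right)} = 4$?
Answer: $\frac{34828668}{11} \approx 3.1662 \cdot 10^{6}$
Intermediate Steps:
$J{\left(c \right)} = c + 2 c^{2}$ ($J{\left(c \right)} = \left(c^{2} + c^{2}\right) + c = 2 c^{2} + c = c + 2 c^{2}$)
$S{\left(C,O \right)} = \frac{C}{2}$
$d{\left(v,P \right)} = \frac{2}{11} + \frac{v}{11}$ ($d{\left(v,P \right)} = \frac{\frac{1}{2} \cdot 4 + v}{-13 + 24} = \frac{2 + v}{11} = \left(2 + v\right) \frac{1}{11} = \frac{2}{11} + \frac{v}{11}$)
$A{\left(U \right)} = 36 - U$ ($A{\left(U \right)} = 4 \left(1 + 2 \cdot 4\right) - U = 4 \left(1 + 8\right) - U = 4 \cdot 9 - U = 36 - U$)
$A{\left(d{\left(-8,47 \right)} \right)} + 3166206 = \left(36 - \left(\frac{2}{11} + \frac{1}{11} \left(-8\right)\right)\right) + 3166206 = \left(36 - \left(\frac{2}{11} - \frac{8}{11}\right)\right) + 3166206 = \left(36 - - \frac{6}{11}\right) + 3166206 = \left(36 + \frac{6}{11}\right) + 3166206 = \frac{402}{11} + 3166206 = \frac{34828668}{11}$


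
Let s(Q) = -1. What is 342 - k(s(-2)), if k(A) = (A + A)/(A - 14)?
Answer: 5128/15 ≈ 341.87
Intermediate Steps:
k(A) = 2*A/(-14 + A) (k(A) = (2*A)/(-14 + A) = 2*A/(-14 + A))
342 - k(s(-2)) = 342 - 2*(-1)/(-14 - 1) = 342 - 2*(-1)/(-15) = 342 - 2*(-1)*(-1)/15 = 342 - 1*2/15 = 342 - 2/15 = 5128/15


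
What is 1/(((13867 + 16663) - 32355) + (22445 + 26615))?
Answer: 1/47235 ≈ 2.1171e-5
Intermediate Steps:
1/(((13867 + 16663) - 32355) + (22445 + 26615)) = 1/((30530 - 32355) + 49060) = 1/(-1825 + 49060) = 1/47235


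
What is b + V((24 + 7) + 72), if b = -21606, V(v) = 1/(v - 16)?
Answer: -1879721/87 ≈ -21606.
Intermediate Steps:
V(v) = 1/(-16 + v)
b + V((24 + 7) + 72) = -21606 + 1/(-16 + ((24 + 7) + 72)) = -21606 + 1/(-16 + (31 + 72)) = -21606 + 1/(-16 + 103) = -21606 + 1/87 = -1879721/87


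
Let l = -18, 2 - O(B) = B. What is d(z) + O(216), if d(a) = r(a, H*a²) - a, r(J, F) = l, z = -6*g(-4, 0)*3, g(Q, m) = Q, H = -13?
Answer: -304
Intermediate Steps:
O(B) = 2 - B
z = 72 (z = -6*(-4)*3 = 24*3 = 72)
r(J, F) = -18
d(a) = -18 - a
d(z) + O(216) = (-18 - 1*72) + (2 - 1*216) = (-18 - 72) + (2 - 216) = -90 - 214 = -304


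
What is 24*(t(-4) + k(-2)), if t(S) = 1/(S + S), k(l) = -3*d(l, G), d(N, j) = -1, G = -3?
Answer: 69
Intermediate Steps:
k(l) = 3 (k(l) = -3*(-1) = 3)
t(S) = 1/(2*S)
24*(t(-4) + k(-2)) = 24*((½)/(-4) + 3) = 24*((½)*(-¼) + 3) = 24*(-⅛ + 3) = 24*(23/8) = 69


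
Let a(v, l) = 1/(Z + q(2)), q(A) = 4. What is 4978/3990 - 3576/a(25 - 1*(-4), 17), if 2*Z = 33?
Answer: -7697209/105 ≈ -73307.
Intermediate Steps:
Z = 33/2 (Z = (½)*33 = 33/2 ≈ 16.500)
a(v, l) = 2/41 (a(v, l) = 1/(33/2 + 4) = 1/(41/2) = 2/41)
4978/3990 - 3576/a(25 - 1*(-4), 17) = 4978/3990 - 3576/2/41 = 4978*(1/3990) - 3576*41/2 = 131/105 - 73308 = -7697209/105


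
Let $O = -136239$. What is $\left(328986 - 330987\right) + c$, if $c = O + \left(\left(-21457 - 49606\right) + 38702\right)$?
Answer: $-170601$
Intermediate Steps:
$c = -168600$ ($c = -136239 + \left(\left(-21457 - 49606\right) + 38702\right) = -136239 + \left(-71063 + 38702\right) = -136239 - 32361 = -168600$)
$\left(328986 - 330987\right) + c = \left(328986 - 330987\right) - 168600 = -2001 - 168600 = -170601$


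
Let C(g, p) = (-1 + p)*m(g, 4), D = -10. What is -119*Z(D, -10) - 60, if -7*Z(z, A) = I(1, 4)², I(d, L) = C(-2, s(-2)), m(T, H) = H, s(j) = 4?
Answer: 2388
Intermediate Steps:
C(g, p) = -4 + 4*p (C(g, p) = (-1 + p)*4 = -4 + 4*p)
I(d, L) = 12 (I(d, L) = -4 + 4*4 = -4 + 16 = 12)
Z(z, A) = -144/7 (Z(z, A) = -⅐*12² = -⅐*144 = -144/7)
-119*Z(D, -10) - 60 = -119*(-144/7) - 60 = 2448 - 60 = 2388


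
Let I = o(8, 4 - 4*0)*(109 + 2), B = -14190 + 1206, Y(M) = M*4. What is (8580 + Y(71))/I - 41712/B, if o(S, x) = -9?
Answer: -3059162/540459 ≈ -5.6603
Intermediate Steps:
Y(M) = 4*M
B = -12984
I = -999 (I = -9*(109 + 2) = -9*111 = -999)
(8580 + Y(71))/I - 41712/B = (8580 + 4*71)/(-999) - 41712/(-12984) = (8580 + 284)*(-1/999) - 41712*(-1/12984) = 8864*(-1/999) + 1738/541 = -8864/999 + 1738/541 = -3059162/540459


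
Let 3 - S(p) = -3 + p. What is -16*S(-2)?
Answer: -128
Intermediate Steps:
S(p) = 6 - p (S(p) = 3 - (-3 + p) = 3 + (3 - p) = 6 - p)
-16*S(-2) = -16*(6 - 1*(-2)) = -16*(6 + 2) = -16*8 = -128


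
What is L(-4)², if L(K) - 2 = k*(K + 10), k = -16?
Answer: 8836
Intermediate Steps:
L(K) = -158 - 16*K (L(K) = 2 - 16*(K + 10) = 2 - 16*(10 + K) = 2 + (-160 - 16*K) = -158 - 16*K)
L(-4)² = (-158 - 16*(-4))² = (-158 + 64)² = (-94)² = 8836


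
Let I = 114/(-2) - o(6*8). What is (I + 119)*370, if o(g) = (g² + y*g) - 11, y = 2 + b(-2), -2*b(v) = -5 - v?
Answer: -887630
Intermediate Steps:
b(v) = 5/2 + v/2 (b(v) = -(-5 - v)/2 = 5/2 + v/2)
y = 7/2 (y = 2 + (5/2 + (½)*(-2)) = 2 + (5/2 - 1) = 2 + 3/2 = 7/2 ≈ 3.5000)
o(g) = -11 + g² + 7*g/2 (o(g) = (g² + 7*g/2) - 11 = -11 + g² + 7*g/2)
I = -2518 (I = 114/(-2) - (-11 + (6*8)² + 7*(6*8)/2) = 114*(-½) - (-11 + 48² + (7/2)*48) = -57 - (-11 + 2304 + 168) = -57 - 1*2461 = -57 - 2461 = -2518)
(I + 119)*370 = (-2518 + 119)*370 = -2399*370 = -887630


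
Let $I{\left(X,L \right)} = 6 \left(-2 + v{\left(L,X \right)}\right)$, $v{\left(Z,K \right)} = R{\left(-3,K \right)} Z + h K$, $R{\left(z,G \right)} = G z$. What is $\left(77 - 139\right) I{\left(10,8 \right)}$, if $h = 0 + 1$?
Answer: $86304$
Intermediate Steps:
$h = 1$
$v{\left(Z,K \right)} = K - 3 K Z$ ($v{\left(Z,K \right)} = K \left(-3\right) Z + 1 K = - 3 K Z + K = K - 3 K Z$)
$I{\left(X,L \right)} = -12 + 6 X \left(1 - 3 L\right)$ ($I{\left(X,L \right)} = 6 \left(-2 + X \left(1 - 3 L\right)\right) = -12 + 6 X \left(1 - 3 L\right)$)
$\left(77 - 139\right) I{\left(10,8 \right)} = \left(77 - 139\right) \left(-12 + 6 \cdot 10 - 144 \cdot 10\right) = - 62 \left(-12 + 60 - 1440\right) = \left(-62\right) \left(-1392\right) = 86304$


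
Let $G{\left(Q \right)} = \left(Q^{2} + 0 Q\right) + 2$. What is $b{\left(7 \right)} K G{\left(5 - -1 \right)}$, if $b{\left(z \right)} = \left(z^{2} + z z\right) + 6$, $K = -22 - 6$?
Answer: $-110656$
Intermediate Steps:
$G{\left(Q \right)} = 2 + Q^{2}$ ($G{\left(Q \right)} = \left(Q^{2} + 0\right) + 2 = Q^{2} + 2 = 2 + Q^{2}$)
$K = -28$ ($K = -22 - 6 = -28$)
$b{\left(z \right)} = 6 + 2 z^{2}$ ($b{\left(z \right)} = \left(z^{2} + z^{2}\right) + 6 = 2 z^{2} + 6 = 6 + 2 z^{2}$)
$b{\left(7 \right)} K G{\left(5 - -1 \right)} = \left(6 + 2 \cdot 7^{2}\right) \left(-28\right) \left(2 + \left(5 - -1\right)^{2}\right) = \left(6 + 2 \cdot 49\right) \left(-28\right) \left(2 + \left(5 + 1\right)^{2}\right) = \left(6 + 98\right) \left(-28\right) \left(2 + 6^{2}\right) = 104 \left(-28\right) \left(2 + 36\right) = \left(-2912\right) 38 = -110656$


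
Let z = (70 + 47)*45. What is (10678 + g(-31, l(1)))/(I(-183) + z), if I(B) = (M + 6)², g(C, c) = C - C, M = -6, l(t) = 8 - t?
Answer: 10678/5265 ≈ 2.0281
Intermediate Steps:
z = 5265 (z = 117*45 = 5265)
g(C, c) = 0
I(B) = 0 (I(B) = (-6 + 6)² = 0² = 0)
(10678 + g(-31, l(1)))/(I(-183) + z) = (10678 + 0)/(0 + 5265) = 10678/5265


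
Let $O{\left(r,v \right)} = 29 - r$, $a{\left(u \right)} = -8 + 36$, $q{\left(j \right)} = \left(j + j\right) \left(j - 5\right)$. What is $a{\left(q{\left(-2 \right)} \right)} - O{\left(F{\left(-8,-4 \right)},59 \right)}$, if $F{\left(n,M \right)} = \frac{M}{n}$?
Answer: $- \frac{1}{2} \approx -0.5$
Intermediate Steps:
$q{\left(j \right)} = 2 j \left(-5 + j\right)$
$a{\left(u \right)} = 28$
$a{\left(q{\left(-2 \right)} \right)} - O{\left(F{\left(-8,-4 \right)},59 \right)} = 28 - \left(29 - - \frac{4}{-8}\right) = 28 - \left(29 - \left(-4\right) \left(- \frac{1}{8}\right)\right) = 28 - \left(29 - \frac{1}{2}\right) = 28 - \frac{57}{2} = - \frac{1}{2}$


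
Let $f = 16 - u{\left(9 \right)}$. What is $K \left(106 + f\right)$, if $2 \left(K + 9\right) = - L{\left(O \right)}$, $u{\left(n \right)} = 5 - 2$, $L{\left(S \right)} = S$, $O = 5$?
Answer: $- \frac{2737}{2} \approx -1368.5$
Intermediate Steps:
$u{\left(n \right)} = 3$ ($u{\left(n \right)} = 5 - 2 = 3$)
$K = - \frac{23}{2}$ ($K = -9 + \frac{\left(-1\right) 5}{2} = -9 + \frac{1}{2} \left(-5\right) = -9 - \frac{5}{2} = - \frac{23}{2} \approx -11.5$)
$f = 13$ ($f = 16 - 3 = 13$)
$K \left(106 + f\right) = - \frac{23 \left(106 + 13\right)}{2} = \left(- \frac{23}{2}\right) 119 = - \frac{2737}{2}$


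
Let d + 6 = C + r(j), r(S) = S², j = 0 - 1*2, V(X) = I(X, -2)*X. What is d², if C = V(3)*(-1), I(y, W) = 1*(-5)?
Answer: 169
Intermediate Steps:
I(y, W) = -5
V(X) = -5*X
C = 15 (C = -5*3*(-1) = -15*(-1) = 15)
j = -2 (j = 0 - 2 = -2)
d = 13 (d = -6 + (15 + (-2)²) = -6 + (15 + 4) = -6 + 19 = 13)
d² = 13² = 169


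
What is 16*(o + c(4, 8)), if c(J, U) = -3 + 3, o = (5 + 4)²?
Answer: 1296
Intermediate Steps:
o = 81 (o = 9² = 81)
c(J, U) = 0
16*(o + c(4, 8)) = 16*(81 + 0) = 16*81 = 1296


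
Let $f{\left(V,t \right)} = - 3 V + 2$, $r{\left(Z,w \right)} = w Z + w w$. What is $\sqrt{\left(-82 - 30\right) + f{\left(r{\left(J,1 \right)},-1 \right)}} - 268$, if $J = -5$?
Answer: $-268 + 7 i \sqrt{2} \approx -268.0 + 9.8995 i$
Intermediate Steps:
$r{\left(Z,w \right)} = w^{2} + Z w$ ($r{\left(Z,w \right)} = Z w + w^{2} = w^{2} + Z w$)
$f{\left(V,t \right)} = 2 - 3 V$
$\sqrt{\left(-82 - 30\right) + f{\left(r{\left(J,1 \right)},-1 \right)}} - 268 = \sqrt{\left(-82 - 30\right) - \left(-2 + 3 \cdot 1 \left(-5 + 1\right)\right)} - 268 = \sqrt{\left(-82 - 30\right) - \left(-2 + 3 \cdot 1 \left(-4\right)\right)} - 268 = \sqrt{-112 + \left(2 - -12\right)} - 268 = \sqrt{-112 + \left(2 + 12\right)} - 268 = \sqrt{-112 + 14} - 268 = \sqrt{-98} - 268 = 7 i \sqrt{2} - 268 = -268 + 7 i \sqrt{2}$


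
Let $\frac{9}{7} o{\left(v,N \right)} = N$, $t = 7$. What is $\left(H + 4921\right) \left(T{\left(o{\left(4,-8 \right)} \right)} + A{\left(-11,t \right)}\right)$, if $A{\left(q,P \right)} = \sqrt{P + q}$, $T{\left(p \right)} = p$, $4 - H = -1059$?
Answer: $- \frac{335104}{9} + 11968 i \approx -37234.0 + 11968.0 i$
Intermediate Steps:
$o{\left(v,N \right)} = \frac{7 N}{9}$
$H = 1063$ ($H = 4 - -1059 = 4 + 1059 = 1063$)
$\left(H + 4921\right) \left(T{\left(o{\left(4,-8 \right)} \right)} + A{\left(-11,t \right)}\right) = \left(1063 + 4921\right) \left(\frac{7}{9} \left(-8\right) + \sqrt{7 - 11}\right) = 5984 \left(- \frac{56}{9} + \sqrt{-4}\right) = 5984 \left(- \frac{56}{9} + 2 i\right) = - \frac{335104}{9} + 11968 i$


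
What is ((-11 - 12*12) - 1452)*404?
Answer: -649228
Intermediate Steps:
((-11 - 12*12) - 1452)*404 = ((-11 - 144) - 1452)*404 = (-155 - 1452)*404 = -1607*404 = -649228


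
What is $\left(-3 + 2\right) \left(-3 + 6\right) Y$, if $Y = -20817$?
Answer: $62451$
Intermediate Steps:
$\left(-3 + 2\right) \left(-3 + 6\right) Y = \left(-3 + 2\right) \left(-3 + 6\right) \left(-20817\right) = \left(-1\right) 3 \left(-20817\right) = \left(-3\right) \left(-20817\right) = 62451$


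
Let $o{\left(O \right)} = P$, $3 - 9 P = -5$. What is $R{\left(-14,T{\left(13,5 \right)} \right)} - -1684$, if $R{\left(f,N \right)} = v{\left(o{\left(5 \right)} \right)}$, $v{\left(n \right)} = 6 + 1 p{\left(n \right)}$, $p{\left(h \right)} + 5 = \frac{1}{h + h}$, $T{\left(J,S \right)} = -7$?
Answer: $\frac{26969}{16} \approx 1685.6$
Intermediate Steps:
$P = \frac{8}{9}$ ($P = \frac{1}{3} - - \frac{5}{9} = \frac{1}{3} + \frac{5}{9} = \frac{8}{9} \approx 0.88889$)
$p{\left(h \right)} = -5 + \frac{1}{2 h}$ ($p{\left(h \right)} = -5 + \frac{1}{h + h} = -5 + \frac{1}{2 h}$)
$o{\left(O \right)} = \frac{8}{9}$
$v{\left(n \right)} = 1 + \frac{1}{2 n}$ ($v{\left(n \right)} = 6 + 1 \left(-5 + \frac{1}{2 n}\right) = 6 - \left(5 - \frac{1}{2 n}\right) = 1 + \frac{1}{2 n}$)
$R{\left(f,N \right)} = \frac{25}{16}$ ($R{\left(f,N \right)} = \frac{\frac{1}{2} + \frac{8}{9}}{\frac{8}{9}} = \frac{9}{8} \cdot \frac{25}{18} = \frac{25}{16}$)
$R{\left(-14,T{\left(13,5 \right)} \right)} - -1684 = \frac{25}{16} - -1684 = \frac{25}{16} + 1684 = \frac{26969}{16}$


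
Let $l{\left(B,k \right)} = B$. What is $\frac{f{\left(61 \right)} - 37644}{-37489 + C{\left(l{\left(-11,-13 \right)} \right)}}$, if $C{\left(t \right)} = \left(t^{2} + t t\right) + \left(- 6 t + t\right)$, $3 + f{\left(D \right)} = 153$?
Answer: $\frac{18747}{18596} \approx 1.0081$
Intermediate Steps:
$f{\left(D \right)} = 150$ ($f{\left(D \right)} = -3 + 153 = 150$)
$C{\left(t \right)} = - 5 t + 2 t^{2}$ ($C{\left(t \right)} = \left(t^{2} + t^{2}\right) - 5 t = 2 t^{2} - 5 t = - 5 t + 2 t^{2}$)
$\frac{f{\left(61 \right)} - 37644}{-37489 + C{\left(l{\left(-11,-13 \right)} \right)}} = \frac{150 - 37644}{-37489 - 11 \left(-5 + 2 \left(-11\right)\right)} = - \frac{37494}{-37489 - 11 \left(-5 - 22\right)} = - \frac{37494}{-37489 - -297} = - \frac{37494}{-37489 + 297} = - \frac{37494}{-37192} = \left(-37494\right) \left(- \frac{1}{37192}\right) = \frac{18747}{18596}$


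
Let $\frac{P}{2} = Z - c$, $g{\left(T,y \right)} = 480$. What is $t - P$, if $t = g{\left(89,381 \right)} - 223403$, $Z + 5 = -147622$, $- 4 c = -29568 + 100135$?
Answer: $\frac{74095}{2} \approx 37048.0$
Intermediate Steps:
$c = - \frac{70567}{4}$ ($c = - \frac{-29568 + 100135}{4} = \left(- \frac{1}{4}\right) 70567 = - \frac{70567}{4} \approx -17642.0$)
$Z = -147627$ ($Z = -5 - 147622 = -147627$)
$t = -222923$ ($t = 480 - 223403 = -222923$)
$P = - \frac{519941}{2}$ ($P = 2 \left(-147627 - - \frac{70567}{4}\right) = 2 \left(-147627 + \frac{70567}{4}\right) = 2 \left(- \frac{519941}{4}\right) = - \frac{519941}{2} \approx -2.5997 \cdot 10^{5}$)
$t - P = -222923 - - \frac{519941}{2} = -222923 + \frac{519941}{2} = \frac{74095}{2}$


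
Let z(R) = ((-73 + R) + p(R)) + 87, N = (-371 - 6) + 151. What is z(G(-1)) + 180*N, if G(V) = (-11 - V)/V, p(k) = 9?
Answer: -40647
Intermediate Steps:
G(V) = (-11 - V)/V
N = -226 (N = -377 + 151 = -226)
z(R) = 23 + R (z(R) = ((-73 + R) + 9) + 87 = (-64 + R) + 87 = 23 + R)
z(G(-1)) + 180*N = (23 + (-11 - 1*(-1))/(-1)) + 180*(-226) = (23 - (-11 + 1)) - 40680 = (23 - 1*(-10)) - 40680 = (23 + 10) - 40680 = 33 - 40680 = -40647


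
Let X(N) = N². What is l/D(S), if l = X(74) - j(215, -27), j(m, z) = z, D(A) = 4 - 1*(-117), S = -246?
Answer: 5503/121 ≈ 45.479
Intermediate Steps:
D(A) = 121 (D(A) = 4 + 117 = 121)
l = 5503 (l = 74² - 1*(-27) = 5476 + 27 = 5503)
l/D(S) = 5503/121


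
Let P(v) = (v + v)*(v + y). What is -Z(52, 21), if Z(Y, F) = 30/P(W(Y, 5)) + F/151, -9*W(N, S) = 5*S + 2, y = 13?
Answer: 109/302 ≈ 0.36093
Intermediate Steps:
W(N, S) = -2/9 - 5*S/9 (W(N, S) = -(5*S + 2)/9 = -(2 + 5*S)/9 = -2/9 - 5*S/9)
P(v) = 2*v*(13 + v) (P(v) = (v + v)*(v + 13) = (2*v)*(13 + v) = 2*v*(13 + v))
Z(Y, F) = -½ + F/151 (Z(Y, F) = 30/((2*(-2/9 - 5/9*5)*(13 + (-2/9 - 5/9*5)))) + F/151 = 30/((2*(-2/9 - 25/9)*(13 + (-2/9 - 25/9)))) + F*(1/151) = 30/((2*(-3)*(13 - 3))) + F/151 = 30/((2*(-3)*10)) + F/151 = 30/(-60) + F/151 = 30*(-1/60) + F/151 = -½ + F/151)
-Z(52, 21) = -(-½ + (1/151)*21) = -(-½ + 21/151) = -1*(-109/302) = 109/302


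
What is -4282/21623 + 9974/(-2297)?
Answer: -225503556/49668031 ≈ -4.5402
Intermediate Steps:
-4282/21623 + 9974/(-2297) = -4282*1/21623 + 9974*(-1/2297) = -4282/21623 - 9974/2297 = -225503556/49668031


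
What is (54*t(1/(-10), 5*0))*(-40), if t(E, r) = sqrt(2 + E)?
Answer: -216*sqrt(190) ≈ -2977.4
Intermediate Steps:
(54*t(1/(-10), 5*0))*(-40) = (54*sqrt(2 + 1/(-10)))*(-40) = (54*sqrt(2 - 1/10))*(-40) = (54*sqrt(19/10))*(-40) = (54*(sqrt(190)/10))*(-40) = (27*sqrt(190)/5)*(-40) = -216*sqrt(190)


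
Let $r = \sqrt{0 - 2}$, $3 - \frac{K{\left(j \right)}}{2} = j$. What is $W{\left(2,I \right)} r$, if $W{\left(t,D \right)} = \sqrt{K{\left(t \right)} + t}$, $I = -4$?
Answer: $2 i \sqrt{2} \approx 2.8284 i$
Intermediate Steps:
$K{\left(j \right)} = 6 - 2 j$
$W{\left(t,D \right)} = \sqrt{6 - t}$ ($W{\left(t,D \right)} = \sqrt{\left(6 - 2 t\right) + t} = \sqrt{6 - t}$)
$r = i \sqrt{2}$ ($r = \sqrt{-2} = i \sqrt{2} \approx 1.4142 i$)
$W{\left(2,I \right)} r = \sqrt{6 - 2} i \sqrt{2} = \sqrt{4} i \sqrt{2} = 2 i \sqrt{2}$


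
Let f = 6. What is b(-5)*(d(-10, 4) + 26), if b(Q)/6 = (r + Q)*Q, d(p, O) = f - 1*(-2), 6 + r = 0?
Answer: 11220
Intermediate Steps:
r = -6 (r = -6 + 0 = -6)
d(p, O) = 8 (d(p, O) = 6 - 1*(-2) = 6 + 2 = 8)
b(Q) = 6*Q*(-6 + Q) (b(Q) = 6*((-6 + Q)*Q) = 6*(Q*(-6 + Q)) = 6*Q*(-6 + Q))
b(-5)*(d(-10, 4) + 26) = (6*(-5)*(-6 - 5))*(8 + 26) = (6*(-5)*(-11))*34 = 330*34 = 11220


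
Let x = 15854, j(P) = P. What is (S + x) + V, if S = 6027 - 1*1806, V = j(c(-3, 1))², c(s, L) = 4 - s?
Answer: 20124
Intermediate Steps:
V = 49 (V = (4 - 1*(-3))² = (4 + 3)² = 7² = 49)
S = 4221 (S = 6027 - 1806 = 4221)
(S + x) + V = (4221 + 15854) + 49 = 20075 + 49 = 20124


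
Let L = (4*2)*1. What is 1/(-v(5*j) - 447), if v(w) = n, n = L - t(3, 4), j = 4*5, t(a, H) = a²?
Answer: -1/446 ≈ -0.0022422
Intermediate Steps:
L = 8 (L = 8*1 = 8)
j = 20
n = -1 (n = 8 - 1*3² = 8 - 1*9 = 8 - 9 = -1)
v(w) = -1
1/(-v(5*j) - 447) = 1/(-1*(-1) - 447) = 1/(1 - 447) = 1/(-446) = -1/446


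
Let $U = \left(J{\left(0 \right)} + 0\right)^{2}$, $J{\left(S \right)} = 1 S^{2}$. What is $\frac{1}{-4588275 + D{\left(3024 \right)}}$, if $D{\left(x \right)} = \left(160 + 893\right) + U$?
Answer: $- \frac{1}{4587222} \approx -2.18 \cdot 10^{-7}$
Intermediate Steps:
$J{\left(S \right)} = S^{2}$
$U = 0$ ($U = \left(0^{2} + 0\right)^{2} = \left(0 + 0\right)^{2} = 0^{2} = 0$)
$D{\left(x \right)} = 1053$ ($D{\left(x \right)} = \left(160 + 893\right) + 0 = 1053 + 0 = 1053$)
$\frac{1}{-4588275 + D{\left(3024 \right)}} = \frac{1}{-4588275 + 1053} = \frac{1}{-4587222} = - \frac{1}{4587222}$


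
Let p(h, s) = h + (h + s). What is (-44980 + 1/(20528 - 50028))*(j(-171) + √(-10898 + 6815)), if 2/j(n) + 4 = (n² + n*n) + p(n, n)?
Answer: -1326910001/854983750 - 1326910001*I*√4083/29500 ≈ -1.552 - 2.8741e+6*I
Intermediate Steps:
p(h, s) = s + 2*h
j(n) = 2/(-4 + 2*n² + 3*n) (j(n) = 2/(-4 + ((n² + n*n) + (n + 2*n))) = 2/(-4 + ((n² + n²) + 3*n)) = 2/(-4 + (2*n² + 3*n)) = 2/(-4 + 2*n² + 3*n))
(-44980 + 1/(20528 - 50028))*(j(-171) + √(-10898 + 6815)) = (-44980 + 1/(20528 - 50028))*(2/(-4 + 2*(-171)² + 3*(-171)) + √(-10898 + 6815)) = (-44980 + 1/(-29500))*(2/(-4 + 2*29241 - 513) + √(-4083)) = (-44980 - 1/29500)*(2/(-4 + 58482 - 513) + I*√4083) = -1326910001*(2/57965 + I*√4083)/29500 = -1326910001/854983750 - 1326910001*I*√4083/29500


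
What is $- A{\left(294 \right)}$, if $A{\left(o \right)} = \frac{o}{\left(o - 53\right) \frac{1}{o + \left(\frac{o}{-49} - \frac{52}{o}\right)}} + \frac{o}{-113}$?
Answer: $- \frac{9491206}{27233} \approx -348.52$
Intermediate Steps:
$A{\left(o \right)} = - \frac{o}{113} + \frac{o \left(- \frac{52}{o} + \frac{48 o}{49}\right)}{-53 + o}$ ($A{\left(o \right)} = \frac{o}{\left(-53 + o\right) \frac{1}{o + \left(o \left(- \frac{1}{49}\right) - \frac{52}{o}\right)}} + o \left(- \frac{1}{113}\right) = \frac{o}{\left(-53 + o\right) \frac{1}{o - \left(\frac{52}{o} + \frac{o}{49}\right)}} - \frac{o}{113} = \frac{o}{\left(-53 + o\right) \frac{1}{- \frac{52}{o} + \frac{48 o}{49}}} - \frac{o}{113} = \frac{o}{\frac{1}{- \frac{52}{o} + \frac{48 o}{49}} \left(-53 + o\right)} - \frac{o}{113} = o \frac{- \frac{52}{o} + \frac{48 o}{49}}{-53 + o} - \frac{o}{113} = \frac{o \left(- \frac{52}{o} + \frac{48 o}{49}\right)}{-53 + o} - \frac{o}{113} = - \frac{o}{113} + \frac{o \left(- \frac{52}{o} + \frac{48 o}{49}\right)}{-53 + o}$)
$- A{\left(294 \right)} = - \frac{-287924 + 2597 \cdot 294 + 5375 \cdot 294^{2}}{5537 \left(-53 + 294\right)} = - \frac{-287924 + 763518 + 5375 \cdot 86436}{5537 \cdot 241} = - \frac{-287924 + 763518 + 464593500}{5537 \cdot 241} = - \frac{465069094}{5537 \cdot 241} = \left(-1\right) \frac{9491206}{27233} = - \frac{9491206}{27233}$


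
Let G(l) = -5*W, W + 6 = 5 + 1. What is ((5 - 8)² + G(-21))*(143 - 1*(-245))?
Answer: 3492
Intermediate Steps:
W = 0 (W = -6 + (5 + 1) = -6 + 6 = 0)
G(l) = 0 (G(l) = -5*0 = 0)
((5 - 8)² + G(-21))*(143 - 1*(-245)) = ((5 - 8)² + 0)*(143 - 1*(-245)) = ((-3)² + 0)*(143 + 245) = (9 + 0)*388 = 9*388 = 3492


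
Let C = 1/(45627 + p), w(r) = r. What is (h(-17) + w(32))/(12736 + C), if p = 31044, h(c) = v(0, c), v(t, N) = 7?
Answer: 230013/75113989 ≈ 0.0030622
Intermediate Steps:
h(c) = 7
C = 1/76671 (C = 1/(45627 + 31044) = 1/76671 ≈ 1.3043e-5)
(h(-17) + w(32))/(12736 + C) = (7 + 32)/(12736 + 1/76671) = 39/(976481857/76671) = 39*(76671/976481857) = 230013/75113989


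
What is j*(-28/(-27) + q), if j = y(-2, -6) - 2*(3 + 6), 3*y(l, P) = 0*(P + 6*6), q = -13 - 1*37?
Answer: 2644/3 ≈ 881.33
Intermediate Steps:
q = -50 (q = -13 - 37 = -50)
y(l, P) = 0 (y(l, P) = (0*(P + 6*6))/3 = (0*(P + 36))/3 = (0*(36 + P))/3 = (⅓)*0 = 0)
j = -18 (j = 0 - 2*(3 + 6) = 0 - 2*9 = 0 - 18 = -18)
j*(-28/(-27) + q) = -18*(-28/(-27) - 50) = -18*(-28*(-1/27) - 50) = -18*(28/27 - 50) = -18*(-1322/27) = 2644/3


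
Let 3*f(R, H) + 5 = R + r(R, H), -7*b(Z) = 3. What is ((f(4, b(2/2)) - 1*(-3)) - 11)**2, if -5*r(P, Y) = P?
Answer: 1849/25 ≈ 73.960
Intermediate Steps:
b(Z) = -3/7 (b(Z) = -1/7*3 = -3/7)
r(P, Y) = -P/5
f(R, H) = -5/3 + 4*R/15 (f(R, H) = -5/3 + (R - R/5)/3 = -5/3 + (4*R/5)/3 = -5/3 + 4*R/15)
((f(4, b(2/2)) - 1*(-3)) - 11)**2 = (((-5/3 + (4/15)*4) - 1*(-3)) - 11)**2 = (((-5/3 + 16/15) + 3) - 11)**2 = ((-3/5 + 3) - 11)**2 = (12/5 - 11)**2 = (-43/5)**2 = 1849/25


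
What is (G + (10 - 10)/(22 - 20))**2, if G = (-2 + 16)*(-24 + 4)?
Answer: 78400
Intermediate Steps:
G = -280 (G = 14*(-20) = -280)
(G + (10 - 10)/(22 - 20))**2 = (-280 + (10 - 10)/(22 - 20))**2 = (-280 + 0/2)**2 = (-280 + 0*(1/2))**2 = (-280 + 0)**2 = (-280)**2 = 78400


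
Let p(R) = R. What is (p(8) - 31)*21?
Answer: -483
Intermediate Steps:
(p(8) - 31)*21 = (8 - 31)*21 = -23*21 = -483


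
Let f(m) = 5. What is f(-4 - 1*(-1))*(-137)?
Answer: -685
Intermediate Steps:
f(-4 - 1*(-1))*(-137) = 5*(-137) = -685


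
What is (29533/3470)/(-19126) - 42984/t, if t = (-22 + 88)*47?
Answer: -475470032641/34311852740 ≈ -13.857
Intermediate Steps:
t = 3102 (t = 66*47 = 3102)
(29533/3470)/(-19126) - 42984/t = (29533/3470)/(-19126) - 42984/3102 = (29533*(1/3470))*(-1/19126) - 42984*1/3102 = (29533/3470)*(-1/19126) - 7164/517 = -29533/66367220 - 7164/517 = -475470032641/34311852740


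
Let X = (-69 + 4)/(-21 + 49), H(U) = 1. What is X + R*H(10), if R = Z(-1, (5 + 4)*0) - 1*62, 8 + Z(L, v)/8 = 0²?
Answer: -3593/28 ≈ -128.32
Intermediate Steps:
Z(L, v) = -64 (Z(L, v) = -64 + 8*0² = -64 + 8*0 = -64 + 0 = -64)
R = -126 (R = -64 - 1*62 = -64 - 62 = -126)
X = -65/28 ≈ -2.3214
X + R*H(10) = -65/28 - 126*1 = -65/28 - 126 = -3593/28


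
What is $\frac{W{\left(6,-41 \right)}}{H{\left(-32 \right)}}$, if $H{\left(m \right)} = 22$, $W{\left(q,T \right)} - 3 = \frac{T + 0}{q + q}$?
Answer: $- \frac{5}{264} \approx -0.018939$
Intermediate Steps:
$W{\left(q,T \right)} = 3 + \frac{T}{2 q}$ ($W{\left(q,T \right)} = 3 + \frac{T + 0}{q + q} = 3 + \frac{T}{2 q}$)
$\frac{W{\left(6,-41 \right)}}{H{\left(-32 \right)}} = \frac{3 + \frac{1}{2} \left(-41\right) \frac{1}{6}}{22} = \left(3 + \frac{1}{2} \left(-41\right) \frac{1}{6}\right) \frac{1}{22} = \left(3 - \frac{41}{12}\right) \frac{1}{22} = \left(- \frac{5}{12}\right) \frac{1}{22} = - \frac{5}{264}$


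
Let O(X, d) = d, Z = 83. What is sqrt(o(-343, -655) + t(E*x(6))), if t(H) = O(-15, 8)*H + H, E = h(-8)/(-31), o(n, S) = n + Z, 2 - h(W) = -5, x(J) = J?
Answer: I*sqrt(261578)/31 ≈ 16.498*I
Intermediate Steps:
h(W) = 7 (h(W) = 2 - 1*(-5) = 2 + 5 = 7)
o(n, S) = 83 + n (o(n, S) = n + 83 = 83 + n)
E = -7/31 (E = 7/(-31) = 7*(-1/31) = -7/31 ≈ -0.22581)
t(H) = 9*H (t(H) = 8*H + H = 9*H)
sqrt(o(-343, -655) + t(E*x(6))) = sqrt((83 - 343) + 9*(-7/31*6)) = sqrt(-260 + 9*(-42/31)) = sqrt(-260 - 378/31) = sqrt(-8438/31) = I*sqrt(261578)/31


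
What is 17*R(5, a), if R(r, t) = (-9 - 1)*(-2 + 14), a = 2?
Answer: -2040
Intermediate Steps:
R(r, t) = -120 (R(r, t) = -10*12 = -120)
17*R(5, a) = 17*(-120) = -2040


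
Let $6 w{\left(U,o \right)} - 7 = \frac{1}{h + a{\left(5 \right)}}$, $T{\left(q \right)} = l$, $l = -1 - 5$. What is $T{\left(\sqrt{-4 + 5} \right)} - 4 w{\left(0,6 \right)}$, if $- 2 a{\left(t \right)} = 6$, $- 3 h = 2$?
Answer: $- \frac{346}{33} \approx -10.485$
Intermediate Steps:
$h = - \frac{2}{3}$ ($h = \left(- \frac{1}{3}\right) 2 = - \frac{2}{3} \approx -0.66667$)
$a{\left(t \right)} = -3$ ($a{\left(t \right)} = \left(- \frac{1}{2}\right) 6 = -3$)
$l = -6$
$T{\left(q \right)} = -6$
$w{\left(U,o \right)} = \frac{37}{33}$ ($w{\left(U,o \right)} = \frac{7}{6} + \frac{1}{6 \left(- \frac{2}{3} - 3\right)} = \frac{7}{6} + \frac{1}{6 \left(- \frac{11}{3}\right)} = \frac{7}{6} + \frac{1}{6} \left(- \frac{3}{11}\right) = \frac{7}{6} - \frac{1}{22} = \frac{37}{33}$)
$T{\left(\sqrt{-4 + 5} \right)} - 4 w{\left(0,6 \right)} = -6 - \frac{148}{33} = - \frac{346}{33}$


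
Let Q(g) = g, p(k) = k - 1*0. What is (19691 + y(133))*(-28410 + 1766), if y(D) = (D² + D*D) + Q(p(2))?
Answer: -1467311724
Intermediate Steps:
p(k) = k (p(k) = k + 0 = k)
y(D) = 2 + 2*D² (y(D) = (D² + D*D) + 2 = (D² + D²) + 2 = 2*D² + 2 = 2 + 2*D²)
(19691 + y(133))*(-28410 + 1766) = (19691 + (2 + 2*133²))*(-28410 + 1766) = (19691 + (2 + 2*17689))*(-26644) = (19691 + (2 + 35378))*(-26644) = (19691 + 35380)*(-26644) = 55071*(-26644) = -1467311724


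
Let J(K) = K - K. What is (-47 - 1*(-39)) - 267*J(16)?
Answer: -8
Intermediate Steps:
J(K) = 0
(-47 - 1*(-39)) - 267*J(16) = (-47 - 1*(-39)) - 267*0 = (-47 + 39) + 0 = -8 + 0 = -8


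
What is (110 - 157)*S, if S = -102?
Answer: 4794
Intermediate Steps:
(110 - 157)*S = (110 - 157)*(-102) = -47*(-102) = 4794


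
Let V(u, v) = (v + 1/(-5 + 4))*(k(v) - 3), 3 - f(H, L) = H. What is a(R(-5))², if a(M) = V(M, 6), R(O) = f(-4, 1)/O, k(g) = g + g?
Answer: 2025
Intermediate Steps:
f(H, L) = 3 - H
k(g) = 2*g
V(u, v) = (-1 + v)*(-3 + 2*v) (V(u, v) = (v + 1/(-5 + 4))*(2*v - 3) = (v + 1/(-1))*(-3 + 2*v) = (v - 1)*(-3 + 2*v) = (-1 + v)*(-3 + 2*v))
R(O) = 7/O (R(O) = (3 - 1*(-4))/O = (3 + 4)/O = 7/O)
a(M) = 45 (a(M) = 3 - 5*6 + 2*6² = 3 - 30 + 2*36 = 3 - 30 + 72 = 45)
a(R(-5))² = 45² = 2025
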